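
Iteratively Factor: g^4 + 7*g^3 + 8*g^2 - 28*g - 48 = (g + 4)*(g^3 + 3*g^2 - 4*g - 12) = (g + 2)*(g + 4)*(g^2 + g - 6) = (g + 2)*(g + 3)*(g + 4)*(g - 2)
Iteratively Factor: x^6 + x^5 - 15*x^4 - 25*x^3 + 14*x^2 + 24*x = (x)*(x^5 + x^4 - 15*x^3 - 25*x^2 + 14*x + 24) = x*(x + 1)*(x^4 - 15*x^2 - 10*x + 24) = x*(x - 4)*(x + 1)*(x^3 + 4*x^2 + x - 6) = x*(x - 4)*(x - 1)*(x + 1)*(x^2 + 5*x + 6) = x*(x - 4)*(x - 1)*(x + 1)*(x + 2)*(x + 3)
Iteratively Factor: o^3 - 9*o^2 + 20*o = (o - 4)*(o^2 - 5*o) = o*(o - 4)*(o - 5)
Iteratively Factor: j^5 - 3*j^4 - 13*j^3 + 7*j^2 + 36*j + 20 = (j - 2)*(j^4 - j^3 - 15*j^2 - 23*j - 10) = (j - 2)*(j + 1)*(j^3 - 2*j^2 - 13*j - 10) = (j - 5)*(j - 2)*(j + 1)*(j^2 + 3*j + 2) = (j - 5)*(j - 2)*(j + 1)^2*(j + 2)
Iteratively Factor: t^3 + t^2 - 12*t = (t + 4)*(t^2 - 3*t) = t*(t + 4)*(t - 3)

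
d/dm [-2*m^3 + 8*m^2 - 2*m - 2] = -6*m^2 + 16*m - 2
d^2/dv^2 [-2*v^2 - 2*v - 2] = -4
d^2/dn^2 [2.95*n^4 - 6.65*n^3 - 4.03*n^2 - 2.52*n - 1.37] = 35.4*n^2 - 39.9*n - 8.06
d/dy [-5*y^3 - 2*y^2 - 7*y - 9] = -15*y^2 - 4*y - 7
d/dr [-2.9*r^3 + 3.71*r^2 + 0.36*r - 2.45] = -8.7*r^2 + 7.42*r + 0.36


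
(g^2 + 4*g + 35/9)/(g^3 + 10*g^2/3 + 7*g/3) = (g + 5/3)/(g*(g + 1))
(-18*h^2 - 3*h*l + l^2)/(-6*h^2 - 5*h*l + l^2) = (3*h + l)/(h + l)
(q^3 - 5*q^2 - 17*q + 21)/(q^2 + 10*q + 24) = (q^3 - 5*q^2 - 17*q + 21)/(q^2 + 10*q + 24)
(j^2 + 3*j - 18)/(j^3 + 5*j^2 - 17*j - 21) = (j + 6)/(j^2 + 8*j + 7)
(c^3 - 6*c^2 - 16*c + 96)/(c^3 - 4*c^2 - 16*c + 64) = (c - 6)/(c - 4)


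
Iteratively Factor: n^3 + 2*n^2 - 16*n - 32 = (n + 2)*(n^2 - 16) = (n + 2)*(n + 4)*(n - 4)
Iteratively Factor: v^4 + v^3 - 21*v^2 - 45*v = (v + 3)*(v^3 - 2*v^2 - 15*v) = (v + 3)^2*(v^2 - 5*v) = v*(v + 3)^2*(v - 5)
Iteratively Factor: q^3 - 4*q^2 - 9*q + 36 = (q - 3)*(q^2 - q - 12) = (q - 3)*(q + 3)*(q - 4)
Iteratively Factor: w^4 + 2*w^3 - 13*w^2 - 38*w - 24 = (w - 4)*(w^3 + 6*w^2 + 11*w + 6) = (w - 4)*(w + 1)*(w^2 + 5*w + 6) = (w - 4)*(w + 1)*(w + 3)*(w + 2)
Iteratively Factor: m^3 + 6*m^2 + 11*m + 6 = (m + 2)*(m^2 + 4*m + 3) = (m + 1)*(m + 2)*(m + 3)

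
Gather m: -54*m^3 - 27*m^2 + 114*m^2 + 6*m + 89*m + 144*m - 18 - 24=-54*m^3 + 87*m^2 + 239*m - 42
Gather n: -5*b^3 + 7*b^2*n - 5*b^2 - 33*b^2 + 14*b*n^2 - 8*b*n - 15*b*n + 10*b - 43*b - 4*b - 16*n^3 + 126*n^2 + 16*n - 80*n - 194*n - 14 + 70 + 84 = -5*b^3 - 38*b^2 - 37*b - 16*n^3 + n^2*(14*b + 126) + n*(7*b^2 - 23*b - 258) + 140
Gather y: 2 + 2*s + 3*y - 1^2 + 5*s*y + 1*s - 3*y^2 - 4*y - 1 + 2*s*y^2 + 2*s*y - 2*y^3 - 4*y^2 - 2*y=3*s - 2*y^3 + y^2*(2*s - 7) + y*(7*s - 3)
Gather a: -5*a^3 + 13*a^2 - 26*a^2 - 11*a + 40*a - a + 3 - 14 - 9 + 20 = -5*a^3 - 13*a^2 + 28*a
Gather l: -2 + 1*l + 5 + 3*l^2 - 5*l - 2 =3*l^2 - 4*l + 1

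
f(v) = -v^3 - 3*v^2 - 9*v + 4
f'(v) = -3*v^2 - 6*v - 9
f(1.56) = -21.14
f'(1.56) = -25.66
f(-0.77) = 9.61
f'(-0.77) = -6.16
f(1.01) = -9.18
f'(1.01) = -18.12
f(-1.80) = 16.31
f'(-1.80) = -7.92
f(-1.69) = 15.47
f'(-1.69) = -7.43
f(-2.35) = 21.56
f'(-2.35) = -11.47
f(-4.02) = 56.66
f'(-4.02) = -33.36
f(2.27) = -43.59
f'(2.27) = -38.08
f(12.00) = -2264.00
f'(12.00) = -513.00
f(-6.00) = 166.00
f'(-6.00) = -81.00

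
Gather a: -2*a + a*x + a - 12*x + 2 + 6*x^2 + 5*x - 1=a*(x - 1) + 6*x^2 - 7*x + 1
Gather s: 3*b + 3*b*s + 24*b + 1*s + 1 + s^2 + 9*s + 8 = 27*b + s^2 + s*(3*b + 10) + 9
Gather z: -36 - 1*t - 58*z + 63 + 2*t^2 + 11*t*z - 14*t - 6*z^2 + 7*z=2*t^2 - 15*t - 6*z^2 + z*(11*t - 51) + 27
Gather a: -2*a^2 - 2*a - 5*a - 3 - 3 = -2*a^2 - 7*a - 6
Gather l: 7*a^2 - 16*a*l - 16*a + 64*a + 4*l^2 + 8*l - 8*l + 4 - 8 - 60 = 7*a^2 - 16*a*l + 48*a + 4*l^2 - 64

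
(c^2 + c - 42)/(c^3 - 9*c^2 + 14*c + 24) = (c + 7)/(c^2 - 3*c - 4)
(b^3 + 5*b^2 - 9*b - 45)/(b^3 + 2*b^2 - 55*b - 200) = (b^2 - 9)/(b^2 - 3*b - 40)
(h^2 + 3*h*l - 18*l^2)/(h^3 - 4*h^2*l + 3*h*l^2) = (h + 6*l)/(h*(h - l))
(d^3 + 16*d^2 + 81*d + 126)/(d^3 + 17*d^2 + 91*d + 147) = (d + 6)/(d + 7)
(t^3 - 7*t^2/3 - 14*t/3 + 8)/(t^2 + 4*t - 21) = (3*t^2 + 2*t - 8)/(3*(t + 7))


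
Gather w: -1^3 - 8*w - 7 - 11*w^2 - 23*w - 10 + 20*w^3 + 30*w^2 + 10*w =20*w^3 + 19*w^2 - 21*w - 18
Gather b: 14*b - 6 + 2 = 14*b - 4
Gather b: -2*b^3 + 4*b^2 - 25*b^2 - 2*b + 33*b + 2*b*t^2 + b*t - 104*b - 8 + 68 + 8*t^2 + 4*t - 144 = -2*b^3 - 21*b^2 + b*(2*t^2 + t - 73) + 8*t^2 + 4*t - 84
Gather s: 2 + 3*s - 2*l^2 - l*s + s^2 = -2*l^2 + s^2 + s*(3 - l) + 2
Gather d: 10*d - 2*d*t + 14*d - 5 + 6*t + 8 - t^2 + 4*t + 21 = d*(24 - 2*t) - t^2 + 10*t + 24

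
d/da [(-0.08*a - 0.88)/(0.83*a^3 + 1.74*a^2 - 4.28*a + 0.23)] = (0.1328*a^3 + 2.3304*a^2 + 3.0624*a - 3.7848)/(0.6889*a^6 + 2.8884*a^5 - 4.0772*a^4 - 14.5126*a^3 + 19.1188*a^2 - 1.9688*a + 0.0529)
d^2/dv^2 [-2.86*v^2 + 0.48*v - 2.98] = -5.72000000000000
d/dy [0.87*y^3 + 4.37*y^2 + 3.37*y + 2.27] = 2.61*y^2 + 8.74*y + 3.37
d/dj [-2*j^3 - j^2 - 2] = 2*j*(-3*j - 1)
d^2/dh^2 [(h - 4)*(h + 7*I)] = 2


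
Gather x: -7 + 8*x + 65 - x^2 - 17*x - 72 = -x^2 - 9*x - 14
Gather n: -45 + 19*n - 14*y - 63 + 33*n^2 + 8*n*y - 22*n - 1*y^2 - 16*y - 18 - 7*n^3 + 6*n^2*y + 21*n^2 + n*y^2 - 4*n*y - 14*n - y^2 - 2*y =-7*n^3 + n^2*(6*y + 54) + n*(y^2 + 4*y - 17) - 2*y^2 - 32*y - 126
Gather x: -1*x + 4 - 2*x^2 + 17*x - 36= -2*x^2 + 16*x - 32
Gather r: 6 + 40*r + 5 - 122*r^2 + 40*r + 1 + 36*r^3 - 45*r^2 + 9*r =36*r^3 - 167*r^2 + 89*r + 12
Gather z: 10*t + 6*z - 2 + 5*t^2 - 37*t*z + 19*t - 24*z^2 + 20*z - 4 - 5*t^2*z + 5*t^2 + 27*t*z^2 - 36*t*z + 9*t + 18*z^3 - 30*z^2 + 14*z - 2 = 10*t^2 + 38*t + 18*z^3 + z^2*(27*t - 54) + z*(-5*t^2 - 73*t + 40) - 8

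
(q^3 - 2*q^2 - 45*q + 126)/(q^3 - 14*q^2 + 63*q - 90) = (q + 7)/(q - 5)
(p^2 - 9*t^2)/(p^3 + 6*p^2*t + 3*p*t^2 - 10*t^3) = (p^2 - 9*t^2)/(p^3 + 6*p^2*t + 3*p*t^2 - 10*t^3)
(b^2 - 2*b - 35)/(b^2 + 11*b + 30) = (b - 7)/(b + 6)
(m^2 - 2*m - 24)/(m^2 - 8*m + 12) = (m + 4)/(m - 2)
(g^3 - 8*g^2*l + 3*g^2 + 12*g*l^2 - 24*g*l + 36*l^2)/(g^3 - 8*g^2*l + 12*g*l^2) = (g + 3)/g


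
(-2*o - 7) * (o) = -2*o^2 - 7*o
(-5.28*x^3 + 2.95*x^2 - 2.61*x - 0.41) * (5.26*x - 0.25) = -27.7728*x^4 + 16.837*x^3 - 14.4661*x^2 - 1.5041*x + 0.1025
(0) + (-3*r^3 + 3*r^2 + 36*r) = -3*r^3 + 3*r^2 + 36*r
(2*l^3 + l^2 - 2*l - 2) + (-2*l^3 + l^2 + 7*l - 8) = 2*l^2 + 5*l - 10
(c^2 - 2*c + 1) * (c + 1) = c^3 - c^2 - c + 1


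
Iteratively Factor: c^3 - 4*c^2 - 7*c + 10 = (c + 2)*(c^2 - 6*c + 5) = (c - 5)*(c + 2)*(c - 1)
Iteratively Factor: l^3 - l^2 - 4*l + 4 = (l - 1)*(l^2 - 4) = (l - 2)*(l - 1)*(l + 2)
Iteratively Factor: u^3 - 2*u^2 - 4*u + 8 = (u - 2)*(u^2 - 4) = (u - 2)*(u + 2)*(u - 2)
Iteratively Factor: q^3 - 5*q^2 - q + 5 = (q - 5)*(q^2 - 1) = (q - 5)*(q + 1)*(q - 1)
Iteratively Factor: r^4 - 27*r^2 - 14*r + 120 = (r + 4)*(r^3 - 4*r^2 - 11*r + 30) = (r - 2)*(r + 4)*(r^2 - 2*r - 15) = (r - 2)*(r + 3)*(r + 4)*(r - 5)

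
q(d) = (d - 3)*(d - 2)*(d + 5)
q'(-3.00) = 8.00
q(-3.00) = 60.00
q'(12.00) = 413.00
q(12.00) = 1530.00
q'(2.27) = -3.54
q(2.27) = -1.43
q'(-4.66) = 46.15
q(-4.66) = 17.35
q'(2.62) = 1.59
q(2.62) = -1.80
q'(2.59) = 1.12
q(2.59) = -1.84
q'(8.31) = 188.17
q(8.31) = 445.97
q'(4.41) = 39.34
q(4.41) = 31.98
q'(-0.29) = -18.75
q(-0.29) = 35.49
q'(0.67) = -17.65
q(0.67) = 17.57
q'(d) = (d - 3)*(d - 2) + (d - 3)*(d + 5) + (d - 2)*(d + 5) = 3*d^2 - 19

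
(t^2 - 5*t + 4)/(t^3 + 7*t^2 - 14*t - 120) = (t - 1)/(t^2 + 11*t + 30)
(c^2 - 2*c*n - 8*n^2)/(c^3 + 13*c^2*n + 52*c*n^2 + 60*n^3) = (c - 4*n)/(c^2 + 11*c*n + 30*n^2)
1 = 1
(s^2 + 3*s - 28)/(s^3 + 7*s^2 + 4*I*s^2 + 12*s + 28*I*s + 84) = (s - 4)/(s^2 + 4*I*s + 12)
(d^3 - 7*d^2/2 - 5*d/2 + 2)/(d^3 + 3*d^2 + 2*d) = (d^2 - 9*d/2 + 2)/(d*(d + 2))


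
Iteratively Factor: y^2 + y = (y)*(y + 1)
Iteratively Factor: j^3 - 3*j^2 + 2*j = (j - 1)*(j^2 - 2*j) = j*(j - 1)*(j - 2)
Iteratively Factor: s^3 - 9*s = (s)*(s^2 - 9) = s*(s - 3)*(s + 3)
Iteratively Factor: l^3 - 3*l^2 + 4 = (l - 2)*(l^2 - l - 2) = (l - 2)*(l + 1)*(l - 2)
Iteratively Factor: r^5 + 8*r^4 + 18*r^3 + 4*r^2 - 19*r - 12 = (r + 4)*(r^4 + 4*r^3 + 2*r^2 - 4*r - 3) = (r - 1)*(r + 4)*(r^3 + 5*r^2 + 7*r + 3) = (r - 1)*(r + 1)*(r + 4)*(r^2 + 4*r + 3) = (r - 1)*(r + 1)^2*(r + 4)*(r + 3)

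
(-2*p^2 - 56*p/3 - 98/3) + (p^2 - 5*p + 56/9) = -p^2 - 71*p/3 - 238/9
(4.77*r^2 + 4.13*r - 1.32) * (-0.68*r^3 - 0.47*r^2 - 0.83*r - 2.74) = -3.2436*r^5 - 5.0503*r^4 - 5.0026*r^3 - 15.8773*r^2 - 10.2206*r + 3.6168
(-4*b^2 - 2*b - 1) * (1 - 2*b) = 8*b^3 - 1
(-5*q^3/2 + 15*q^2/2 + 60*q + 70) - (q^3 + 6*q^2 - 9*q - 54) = -7*q^3/2 + 3*q^2/2 + 69*q + 124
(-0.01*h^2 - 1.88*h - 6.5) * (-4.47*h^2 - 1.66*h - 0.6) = 0.0447*h^4 + 8.4202*h^3 + 32.1818*h^2 + 11.918*h + 3.9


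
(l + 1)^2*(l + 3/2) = l^3 + 7*l^2/2 + 4*l + 3/2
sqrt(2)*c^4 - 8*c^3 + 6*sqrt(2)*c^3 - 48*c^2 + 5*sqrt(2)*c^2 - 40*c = c*(c + 5)*(c - 4*sqrt(2))*(sqrt(2)*c + sqrt(2))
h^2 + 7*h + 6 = (h + 1)*(h + 6)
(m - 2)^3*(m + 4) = m^4 - 2*m^3 - 12*m^2 + 40*m - 32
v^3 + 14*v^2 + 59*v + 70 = (v + 2)*(v + 5)*(v + 7)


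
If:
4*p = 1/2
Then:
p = 1/8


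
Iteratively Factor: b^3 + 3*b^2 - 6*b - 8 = (b + 4)*(b^2 - b - 2) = (b + 1)*(b + 4)*(b - 2)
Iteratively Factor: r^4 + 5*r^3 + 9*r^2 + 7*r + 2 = (r + 2)*(r^3 + 3*r^2 + 3*r + 1) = (r + 1)*(r + 2)*(r^2 + 2*r + 1) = (r + 1)^2*(r + 2)*(r + 1)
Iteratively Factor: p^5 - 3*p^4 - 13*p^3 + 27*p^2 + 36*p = (p - 3)*(p^4 - 13*p^2 - 12*p) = (p - 3)*(p + 1)*(p^3 - p^2 - 12*p) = (p - 4)*(p - 3)*(p + 1)*(p^2 + 3*p) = (p - 4)*(p - 3)*(p + 1)*(p + 3)*(p)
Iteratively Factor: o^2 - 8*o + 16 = (o - 4)*(o - 4)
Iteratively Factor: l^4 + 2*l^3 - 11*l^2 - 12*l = (l + 1)*(l^3 + l^2 - 12*l) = (l + 1)*(l + 4)*(l^2 - 3*l) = (l - 3)*(l + 1)*(l + 4)*(l)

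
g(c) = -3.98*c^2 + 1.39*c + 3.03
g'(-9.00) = 73.03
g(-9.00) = -331.86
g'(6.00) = -46.37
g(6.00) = -131.91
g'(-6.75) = 55.12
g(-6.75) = -187.69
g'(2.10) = -15.33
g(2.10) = -11.60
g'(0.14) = 0.28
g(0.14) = 3.15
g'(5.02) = -38.57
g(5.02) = -90.29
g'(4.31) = -32.92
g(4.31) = -64.91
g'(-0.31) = 3.86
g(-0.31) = 2.22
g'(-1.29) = 11.66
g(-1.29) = -5.39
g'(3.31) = -24.96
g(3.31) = -35.97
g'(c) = 1.39 - 7.96*c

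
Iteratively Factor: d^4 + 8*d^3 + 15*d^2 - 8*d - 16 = (d + 1)*(d^3 + 7*d^2 + 8*d - 16) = (d + 1)*(d + 4)*(d^2 + 3*d - 4) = (d - 1)*(d + 1)*(d + 4)*(d + 4)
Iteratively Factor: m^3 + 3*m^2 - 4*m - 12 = (m - 2)*(m^2 + 5*m + 6) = (m - 2)*(m + 2)*(m + 3)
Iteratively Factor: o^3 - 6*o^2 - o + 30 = (o + 2)*(o^2 - 8*o + 15) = (o - 5)*(o + 2)*(o - 3)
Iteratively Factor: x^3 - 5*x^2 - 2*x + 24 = (x - 4)*(x^2 - x - 6) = (x - 4)*(x + 2)*(x - 3)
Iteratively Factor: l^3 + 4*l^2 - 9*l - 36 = (l + 4)*(l^2 - 9) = (l + 3)*(l + 4)*(l - 3)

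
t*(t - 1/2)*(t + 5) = t^3 + 9*t^2/2 - 5*t/2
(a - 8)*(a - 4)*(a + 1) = a^3 - 11*a^2 + 20*a + 32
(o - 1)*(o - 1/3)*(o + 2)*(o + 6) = o^4 + 20*o^3/3 + 5*o^2/3 - 40*o/3 + 4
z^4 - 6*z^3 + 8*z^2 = z^2*(z - 4)*(z - 2)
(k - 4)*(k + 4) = k^2 - 16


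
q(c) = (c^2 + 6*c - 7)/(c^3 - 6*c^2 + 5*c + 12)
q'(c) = (2*c + 6)/(c^3 - 6*c^2 + 5*c + 12) + (-3*c^2 + 12*c - 5)*(c^2 + 6*c - 7)/(c^3 - 6*c^2 + 5*c + 12)^2 = (-c^4 - 12*c^3 + 62*c^2 - 60*c + 107)/(c^6 - 12*c^5 + 46*c^4 - 36*c^3 - 119*c^2 + 120*c + 144)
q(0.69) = -0.18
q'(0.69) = 0.54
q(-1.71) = 0.75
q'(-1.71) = 1.21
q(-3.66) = 0.11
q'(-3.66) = 0.09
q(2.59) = 7.35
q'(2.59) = 26.47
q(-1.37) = 1.54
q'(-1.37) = 4.42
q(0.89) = -0.07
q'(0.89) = 0.61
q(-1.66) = 0.82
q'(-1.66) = 1.40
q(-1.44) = 1.28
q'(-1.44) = 3.13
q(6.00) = 1.55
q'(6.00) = -1.08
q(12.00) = 0.22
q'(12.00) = -0.04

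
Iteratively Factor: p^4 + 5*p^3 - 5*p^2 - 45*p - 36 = (p + 4)*(p^3 + p^2 - 9*p - 9) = (p - 3)*(p + 4)*(p^2 + 4*p + 3) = (p - 3)*(p + 1)*(p + 4)*(p + 3)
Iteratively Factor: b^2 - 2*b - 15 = (b - 5)*(b + 3)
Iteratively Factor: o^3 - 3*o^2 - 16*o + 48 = (o - 4)*(o^2 + o - 12) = (o - 4)*(o + 4)*(o - 3)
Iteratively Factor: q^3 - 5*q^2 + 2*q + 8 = (q - 4)*(q^2 - q - 2) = (q - 4)*(q + 1)*(q - 2)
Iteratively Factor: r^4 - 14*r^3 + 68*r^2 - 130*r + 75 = (r - 1)*(r^3 - 13*r^2 + 55*r - 75) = (r - 5)*(r - 1)*(r^2 - 8*r + 15) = (r - 5)*(r - 3)*(r - 1)*(r - 5)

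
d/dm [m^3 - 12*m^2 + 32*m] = 3*m^2 - 24*m + 32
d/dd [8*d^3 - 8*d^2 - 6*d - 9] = 24*d^2 - 16*d - 6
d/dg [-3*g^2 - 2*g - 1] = -6*g - 2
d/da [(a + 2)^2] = 2*a + 4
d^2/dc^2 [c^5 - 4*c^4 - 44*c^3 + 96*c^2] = 20*c^3 - 48*c^2 - 264*c + 192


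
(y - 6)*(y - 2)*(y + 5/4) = y^3 - 27*y^2/4 + 2*y + 15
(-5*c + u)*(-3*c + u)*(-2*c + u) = -30*c^3 + 31*c^2*u - 10*c*u^2 + u^3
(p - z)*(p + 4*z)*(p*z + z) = p^3*z + 3*p^2*z^2 + p^2*z - 4*p*z^3 + 3*p*z^2 - 4*z^3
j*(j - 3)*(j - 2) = j^3 - 5*j^2 + 6*j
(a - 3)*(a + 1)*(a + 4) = a^3 + 2*a^2 - 11*a - 12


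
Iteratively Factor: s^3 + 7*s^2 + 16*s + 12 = (s + 2)*(s^2 + 5*s + 6) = (s + 2)^2*(s + 3)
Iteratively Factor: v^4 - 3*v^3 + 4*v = (v + 1)*(v^3 - 4*v^2 + 4*v) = (v - 2)*(v + 1)*(v^2 - 2*v) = v*(v - 2)*(v + 1)*(v - 2)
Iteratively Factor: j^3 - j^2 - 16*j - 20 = (j - 5)*(j^2 + 4*j + 4) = (j - 5)*(j + 2)*(j + 2)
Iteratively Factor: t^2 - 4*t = (t)*(t - 4)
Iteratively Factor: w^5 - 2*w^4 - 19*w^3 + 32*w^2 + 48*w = (w + 4)*(w^4 - 6*w^3 + 5*w^2 + 12*w) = (w - 4)*(w + 4)*(w^3 - 2*w^2 - 3*w) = (w - 4)*(w + 1)*(w + 4)*(w^2 - 3*w) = w*(w - 4)*(w + 1)*(w + 4)*(w - 3)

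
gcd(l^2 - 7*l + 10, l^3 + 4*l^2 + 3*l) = 1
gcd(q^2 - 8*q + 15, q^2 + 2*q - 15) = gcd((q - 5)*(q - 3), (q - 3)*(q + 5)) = q - 3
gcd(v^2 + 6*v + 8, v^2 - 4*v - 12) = v + 2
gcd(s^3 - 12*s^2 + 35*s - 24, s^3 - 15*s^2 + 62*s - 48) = s^2 - 9*s + 8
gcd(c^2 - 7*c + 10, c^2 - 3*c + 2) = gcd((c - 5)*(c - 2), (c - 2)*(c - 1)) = c - 2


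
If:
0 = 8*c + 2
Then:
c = -1/4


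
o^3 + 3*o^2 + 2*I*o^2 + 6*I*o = o*(o + 3)*(o + 2*I)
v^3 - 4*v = v*(v - 2)*(v + 2)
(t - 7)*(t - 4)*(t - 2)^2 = t^4 - 15*t^3 + 76*t^2 - 156*t + 112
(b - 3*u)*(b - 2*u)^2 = b^3 - 7*b^2*u + 16*b*u^2 - 12*u^3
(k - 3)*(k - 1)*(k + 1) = k^3 - 3*k^2 - k + 3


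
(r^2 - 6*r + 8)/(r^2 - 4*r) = (r - 2)/r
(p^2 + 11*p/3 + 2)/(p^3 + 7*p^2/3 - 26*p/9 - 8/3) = 3/(3*p - 4)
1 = 1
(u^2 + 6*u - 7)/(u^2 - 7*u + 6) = (u + 7)/(u - 6)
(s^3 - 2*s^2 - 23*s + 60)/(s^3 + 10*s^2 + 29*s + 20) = (s^2 - 7*s + 12)/(s^2 + 5*s + 4)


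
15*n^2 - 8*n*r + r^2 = (-5*n + r)*(-3*n + r)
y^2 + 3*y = y*(y + 3)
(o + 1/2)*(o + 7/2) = o^2 + 4*o + 7/4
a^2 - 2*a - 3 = (a - 3)*(a + 1)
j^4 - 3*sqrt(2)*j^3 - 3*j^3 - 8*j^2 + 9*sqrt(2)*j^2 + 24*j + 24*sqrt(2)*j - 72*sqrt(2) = (j - 3)*(j - 3*sqrt(2))*(j - 2*sqrt(2))*(j + 2*sqrt(2))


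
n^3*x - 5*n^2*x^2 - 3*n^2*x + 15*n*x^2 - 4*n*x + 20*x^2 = (n - 4)*(n - 5*x)*(n*x + x)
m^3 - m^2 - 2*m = m*(m - 2)*(m + 1)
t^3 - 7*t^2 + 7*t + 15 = (t - 5)*(t - 3)*(t + 1)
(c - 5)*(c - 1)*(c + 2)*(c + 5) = c^4 + c^3 - 27*c^2 - 25*c + 50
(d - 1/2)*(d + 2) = d^2 + 3*d/2 - 1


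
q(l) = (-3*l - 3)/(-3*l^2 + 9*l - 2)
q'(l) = (-3*l - 3)*(6*l - 9)/(-3*l^2 + 9*l - 2)^2 - 3/(-3*l^2 + 9*l - 2)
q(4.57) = 0.71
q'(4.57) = -0.43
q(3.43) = 2.07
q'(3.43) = -3.26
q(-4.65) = -0.10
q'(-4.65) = -0.01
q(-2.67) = -0.11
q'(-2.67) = 0.01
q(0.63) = -1.97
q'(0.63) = 2.94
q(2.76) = 881.25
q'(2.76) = -520253.91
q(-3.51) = -0.11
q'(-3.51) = -0.00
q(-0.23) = 0.55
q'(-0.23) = 2.05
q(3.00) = 6.00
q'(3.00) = -25.50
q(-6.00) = -0.09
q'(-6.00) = -0.00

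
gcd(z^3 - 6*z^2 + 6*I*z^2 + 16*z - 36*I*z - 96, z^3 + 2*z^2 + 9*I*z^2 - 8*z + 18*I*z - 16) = z + 8*I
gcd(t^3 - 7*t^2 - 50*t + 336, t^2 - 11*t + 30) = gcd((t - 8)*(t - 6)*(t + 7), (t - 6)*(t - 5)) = t - 6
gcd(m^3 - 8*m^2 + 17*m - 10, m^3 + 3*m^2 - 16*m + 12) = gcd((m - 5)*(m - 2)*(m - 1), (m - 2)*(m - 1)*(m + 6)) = m^2 - 3*m + 2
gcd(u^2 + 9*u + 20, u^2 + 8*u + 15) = u + 5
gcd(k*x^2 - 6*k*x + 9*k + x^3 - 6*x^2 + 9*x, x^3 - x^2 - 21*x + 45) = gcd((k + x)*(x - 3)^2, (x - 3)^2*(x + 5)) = x^2 - 6*x + 9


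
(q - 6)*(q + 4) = q^2 - 2*q - 24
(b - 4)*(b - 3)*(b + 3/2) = b^3 - 11*b^2/2 + 3*b/2 + 18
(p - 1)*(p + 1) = p^2 - 1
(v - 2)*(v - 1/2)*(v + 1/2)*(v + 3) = v^4 + v^3 - 25*v^2/4 - v/4 + 3/2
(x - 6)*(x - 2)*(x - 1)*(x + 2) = x^4 - 7*x^3 + 2*x^2 + 28*x - 24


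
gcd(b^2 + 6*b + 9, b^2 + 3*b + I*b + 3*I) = b + 3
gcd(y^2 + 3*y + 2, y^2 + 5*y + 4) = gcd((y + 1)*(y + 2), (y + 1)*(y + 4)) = y + 1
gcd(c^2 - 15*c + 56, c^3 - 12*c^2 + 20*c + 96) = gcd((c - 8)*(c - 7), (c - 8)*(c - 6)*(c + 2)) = c - 8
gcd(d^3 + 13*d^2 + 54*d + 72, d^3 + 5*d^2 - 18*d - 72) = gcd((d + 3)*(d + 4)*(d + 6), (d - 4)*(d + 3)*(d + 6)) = d^2 + 9*d + 18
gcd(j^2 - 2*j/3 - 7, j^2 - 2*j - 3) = j - 3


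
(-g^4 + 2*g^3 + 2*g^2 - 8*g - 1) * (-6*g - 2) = 6*g^5 - 10*g^4 - 16*g^3 + 44*g^2 + 22*g + 2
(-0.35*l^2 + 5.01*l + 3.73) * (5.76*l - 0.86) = -2.016*l^3 + 29.1586*l^2 + 17.1762*l - 3.2078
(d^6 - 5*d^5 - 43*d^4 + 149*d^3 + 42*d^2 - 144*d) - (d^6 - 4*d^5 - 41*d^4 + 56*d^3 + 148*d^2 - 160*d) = -d^5 - 2*d^4 + 93*d^3 - 106*d^2 + 16*d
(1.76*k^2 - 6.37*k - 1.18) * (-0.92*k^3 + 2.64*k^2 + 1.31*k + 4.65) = -1.6192*k^5 + 10.5068*k^4 - 13.4256*k^3 - 3.2759*k^2 - 31.1663*k - 5.487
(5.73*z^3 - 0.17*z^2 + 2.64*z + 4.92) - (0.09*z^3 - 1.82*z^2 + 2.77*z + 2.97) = 5.64*z^3 + 1.65*z^2 - 0.13*z + 1.95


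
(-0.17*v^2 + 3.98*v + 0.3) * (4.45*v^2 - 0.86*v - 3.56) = -0.7565*v^4 + 17.8572*v^3 - 1.4826*v^2 - 14.4268*v - 1.068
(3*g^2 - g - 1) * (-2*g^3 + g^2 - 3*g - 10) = -6*g^5 + 5*g^4 - 8*g^3 - 28*g^2 + 13*g + 10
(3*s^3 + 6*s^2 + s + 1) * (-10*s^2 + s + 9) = -30*s^5 - 57*s^4 + 23*s^3 + 45*s^2 + 10*s + 9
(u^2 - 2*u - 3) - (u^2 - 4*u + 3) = 2*u - 6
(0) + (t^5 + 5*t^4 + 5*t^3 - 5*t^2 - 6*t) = t^5 + 5*t^4 + 5*t^3 - 5*t^2 - 6*t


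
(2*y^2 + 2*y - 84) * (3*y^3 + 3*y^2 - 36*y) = 6*y^5 + 12*y^4 - 318*y^3 - 324*y^2 + 3024*y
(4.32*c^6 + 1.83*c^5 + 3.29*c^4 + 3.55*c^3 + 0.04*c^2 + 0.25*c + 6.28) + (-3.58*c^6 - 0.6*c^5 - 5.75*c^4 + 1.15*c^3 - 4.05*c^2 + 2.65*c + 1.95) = 0.74*c^6 + 1.23*c^5 - 2.46*c^4 + 4.7*c^3 - 4.01*c^2 + 2.9*c + 8.23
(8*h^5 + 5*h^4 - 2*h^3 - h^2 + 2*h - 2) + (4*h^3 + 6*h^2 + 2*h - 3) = 8*h^5 + 5*h^4 + 2*h^3 + 5*h^2 + 4*h - 5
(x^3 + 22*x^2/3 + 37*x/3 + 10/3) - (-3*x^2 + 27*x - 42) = x^3 + 31*x^2/3 - 44*x/3 + 136/3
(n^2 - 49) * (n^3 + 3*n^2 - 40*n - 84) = n^5 + 3*n^4 - 89*n^3 - 231*n^2 + 1960*n + 4116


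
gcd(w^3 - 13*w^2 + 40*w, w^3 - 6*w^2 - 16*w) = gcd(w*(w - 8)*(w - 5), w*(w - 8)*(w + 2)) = w^2 - 8*w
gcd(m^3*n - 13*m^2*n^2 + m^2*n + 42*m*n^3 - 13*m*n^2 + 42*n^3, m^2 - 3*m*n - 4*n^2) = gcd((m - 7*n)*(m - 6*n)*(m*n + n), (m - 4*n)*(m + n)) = 1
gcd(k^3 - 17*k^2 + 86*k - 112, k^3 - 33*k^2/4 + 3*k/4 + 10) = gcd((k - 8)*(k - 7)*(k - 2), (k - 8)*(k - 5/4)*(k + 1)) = k - 8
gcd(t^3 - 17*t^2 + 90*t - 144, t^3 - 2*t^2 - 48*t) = t - 8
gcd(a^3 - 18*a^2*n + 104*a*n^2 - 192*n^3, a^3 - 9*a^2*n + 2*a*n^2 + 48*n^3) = a - 8*n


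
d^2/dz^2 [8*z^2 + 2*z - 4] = 16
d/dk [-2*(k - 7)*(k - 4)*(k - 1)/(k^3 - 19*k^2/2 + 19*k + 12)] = 20*(-k^2 + 8*k - 25)/(4*k^4 - 44*k^3 + 97*k^2 + 132*k + 36)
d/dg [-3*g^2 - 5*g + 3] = -6*g - 5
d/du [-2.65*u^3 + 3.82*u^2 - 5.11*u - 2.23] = -7.95*u^2 + 7.64*u - 5.11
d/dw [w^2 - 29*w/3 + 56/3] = 2*w - 29/3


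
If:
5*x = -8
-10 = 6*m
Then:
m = -5/3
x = -8/5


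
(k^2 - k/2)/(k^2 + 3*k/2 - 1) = k/(k + 2)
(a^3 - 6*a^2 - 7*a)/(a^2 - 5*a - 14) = a*(a + 1)/(a + 2)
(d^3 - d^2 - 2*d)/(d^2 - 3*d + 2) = d*(d + 1)/(d - 1)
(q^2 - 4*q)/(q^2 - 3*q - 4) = q/(q + 1)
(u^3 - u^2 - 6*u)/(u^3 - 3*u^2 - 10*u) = (u - 3)/(u - 5)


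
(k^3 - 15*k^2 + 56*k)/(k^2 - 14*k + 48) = k*(k - 7)/(k - 6)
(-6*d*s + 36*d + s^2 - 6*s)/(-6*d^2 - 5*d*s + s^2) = (s - 6)/(d + s)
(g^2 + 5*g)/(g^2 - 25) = g/(g - 5)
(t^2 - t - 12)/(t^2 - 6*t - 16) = (-t^2 + t + 12)/(-t^2 + 6*t + 16)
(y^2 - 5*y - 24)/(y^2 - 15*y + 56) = (y + 3)/(y - 7)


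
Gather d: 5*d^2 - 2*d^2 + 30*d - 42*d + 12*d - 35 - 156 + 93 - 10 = 3*d^2 - 108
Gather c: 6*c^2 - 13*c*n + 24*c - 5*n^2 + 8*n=6*c^2 + c*(24 - 13*n) - 5*n^2 + 8*n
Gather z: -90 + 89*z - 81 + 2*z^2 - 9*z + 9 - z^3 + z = -z^3 + 2*z^2 + 81*z - 162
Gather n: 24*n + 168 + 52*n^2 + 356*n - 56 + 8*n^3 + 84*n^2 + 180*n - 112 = 8*n^3 + 136*n^2 + 560*n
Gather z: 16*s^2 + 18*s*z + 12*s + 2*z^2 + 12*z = 16*s^2 + 12*s + 2*z^2 + z*(18*s + 12)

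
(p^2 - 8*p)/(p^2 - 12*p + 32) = p/(p - 4)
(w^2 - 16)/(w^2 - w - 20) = (w - 4)/(w - 5)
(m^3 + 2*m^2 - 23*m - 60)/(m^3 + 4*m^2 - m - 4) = (m^2 - 2*m - 15)/(m^2 - 1)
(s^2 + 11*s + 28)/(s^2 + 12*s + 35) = (s + 4)/(s + 5)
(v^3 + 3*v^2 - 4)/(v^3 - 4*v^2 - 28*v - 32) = (v - 1)/(v - 8)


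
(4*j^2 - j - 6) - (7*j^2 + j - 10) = -3*j^2 - 2*j + 4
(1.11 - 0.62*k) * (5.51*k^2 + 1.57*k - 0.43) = -3.4162*k^3 + 5.1427*k^2 + 2.0093*k - 0.4773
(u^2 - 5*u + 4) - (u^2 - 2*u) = 4 - 3*u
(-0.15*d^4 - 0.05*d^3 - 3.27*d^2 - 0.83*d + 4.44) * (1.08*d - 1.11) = -0.162*d^5 + 0.1125*d^4 - 3.4761*d^3 + 2.7333*d^2 + 5.7165*d - 4.9284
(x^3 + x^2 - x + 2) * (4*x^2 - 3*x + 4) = 4*x^5 + x^4 - 3*x^3 + 15*x^2 - 10*x + 8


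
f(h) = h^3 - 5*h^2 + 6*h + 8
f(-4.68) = -232.10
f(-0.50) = 3.62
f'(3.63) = 9.23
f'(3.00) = 3.00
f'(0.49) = 1.82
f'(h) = 3*h^2 - 10*h + 6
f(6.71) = 125.25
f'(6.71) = 73.97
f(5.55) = 58.24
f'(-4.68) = 118.51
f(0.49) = 9.86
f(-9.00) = -1180.00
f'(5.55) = 42.91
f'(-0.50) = 11.75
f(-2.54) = -55.89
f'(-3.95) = 92.31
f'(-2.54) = 50.75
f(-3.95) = -155.34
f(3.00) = 8.00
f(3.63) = 11.73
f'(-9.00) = 339.00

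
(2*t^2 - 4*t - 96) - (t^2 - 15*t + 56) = t^2 + 11*t - 152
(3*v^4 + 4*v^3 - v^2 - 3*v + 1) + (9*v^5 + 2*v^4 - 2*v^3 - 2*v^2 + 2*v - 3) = 9*v^5 + 5*v^4 + 2*v^3 - 3*v^2 - v - 2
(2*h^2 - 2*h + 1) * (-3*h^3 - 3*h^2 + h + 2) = -6*h^5 + 5*h^3 - h^2 - 3*h + 2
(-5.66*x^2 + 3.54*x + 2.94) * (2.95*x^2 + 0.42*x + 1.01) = -16.697*x^4 + 8.0658*x^3 + 4.4432*x^2 + 4.8102*x + 2.9694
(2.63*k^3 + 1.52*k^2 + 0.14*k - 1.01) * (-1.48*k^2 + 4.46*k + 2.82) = -3.8924*k^5 + 9.4802*k^4 + 13.9886*k^3 + 6.4056*k^2 - 4.1098*k - 2.8482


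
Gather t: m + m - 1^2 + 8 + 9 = 2*m + 16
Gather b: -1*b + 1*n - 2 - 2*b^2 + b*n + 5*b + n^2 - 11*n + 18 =-2*b^2 + b*(n + 4) + n^2 - 10*n + 16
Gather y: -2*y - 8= -2*y - 8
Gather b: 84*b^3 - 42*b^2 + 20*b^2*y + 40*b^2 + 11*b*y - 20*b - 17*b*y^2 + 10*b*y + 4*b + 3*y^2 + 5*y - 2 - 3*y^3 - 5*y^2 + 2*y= 84*b^3 + b^2*(20*y - 2) + b*(-17*y^2 + 21*y - 16) - 3*y^3 - 2*y^2 + 7*y - 2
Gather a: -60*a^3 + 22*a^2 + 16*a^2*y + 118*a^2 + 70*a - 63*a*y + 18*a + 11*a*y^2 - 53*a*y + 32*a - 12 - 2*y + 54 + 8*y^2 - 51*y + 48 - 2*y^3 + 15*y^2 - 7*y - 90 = -60*a^3 + a^2*(16*y + 140) + a*(11*y^2 - 116*y + 120) - 2*y^3 + 23*y^2 - 60*y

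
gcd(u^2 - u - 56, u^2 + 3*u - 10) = 1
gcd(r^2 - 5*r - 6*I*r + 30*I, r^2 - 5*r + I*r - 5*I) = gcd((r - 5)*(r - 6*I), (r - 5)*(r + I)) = r - 5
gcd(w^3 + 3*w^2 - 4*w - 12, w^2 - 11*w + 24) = 1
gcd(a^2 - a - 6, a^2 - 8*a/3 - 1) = a - 3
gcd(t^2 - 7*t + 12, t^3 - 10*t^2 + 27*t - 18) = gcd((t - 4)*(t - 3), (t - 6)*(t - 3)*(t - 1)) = t - 3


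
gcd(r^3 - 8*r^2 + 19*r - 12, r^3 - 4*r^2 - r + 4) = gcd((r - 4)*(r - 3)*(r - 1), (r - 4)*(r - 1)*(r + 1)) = r^2 - 5*r + 4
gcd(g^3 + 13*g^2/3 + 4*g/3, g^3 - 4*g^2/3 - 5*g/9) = g^2 + g/3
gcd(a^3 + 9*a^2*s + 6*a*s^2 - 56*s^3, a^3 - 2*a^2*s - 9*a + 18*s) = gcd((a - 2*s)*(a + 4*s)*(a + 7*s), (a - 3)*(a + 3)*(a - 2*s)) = -a + 2*s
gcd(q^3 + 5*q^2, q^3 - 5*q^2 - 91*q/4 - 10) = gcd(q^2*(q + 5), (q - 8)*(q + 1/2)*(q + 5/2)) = 1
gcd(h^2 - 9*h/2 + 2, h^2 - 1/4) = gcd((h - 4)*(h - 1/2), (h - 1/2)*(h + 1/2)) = h - 1/2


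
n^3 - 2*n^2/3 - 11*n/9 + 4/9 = (n - 4/3)*(n - 1/3)*(n + 1)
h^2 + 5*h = h*(h + 5)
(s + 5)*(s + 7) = s^2 + 12*s + 35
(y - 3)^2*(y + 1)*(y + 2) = y^4 - 3*y^3 - 7*y^2 + 15*y + 18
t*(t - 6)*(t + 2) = t^3 - 4*t^2 - 12*t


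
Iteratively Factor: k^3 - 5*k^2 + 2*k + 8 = (k - 4)*(k^2 - k - 2) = (k - 4)*(k - 2)*(k + 1)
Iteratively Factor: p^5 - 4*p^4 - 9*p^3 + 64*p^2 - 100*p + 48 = (p - 2)*(p^4 - 2*p^3 - 13*p^2 + 38*p - 24) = (p - 2)*(p - 1)*(p^3 - p^2 - 14*p + 24) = (p - 3)*(p - 2)*(p - 1)*(p^2 + 2*p - 8) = (p - 3)*(p - 2)*(p - 1)*(p + 4)*(p - 2)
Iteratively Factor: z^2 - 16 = (z + 4)*(z - 4)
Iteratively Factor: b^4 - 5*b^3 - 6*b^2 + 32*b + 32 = (b - 4)*(b^3 - b^2 - 10*b - 8) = (b - 4)^2*(b^2 + 3*b + 2) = (b - 4)^2*(b + 2)*(b + 1)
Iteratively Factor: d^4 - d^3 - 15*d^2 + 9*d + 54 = (d + 3)*(d^3 - 4*d^2 - 3*d + 18) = (d + 2)*(d + 3)*(d^2 - 6*d + 9) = (d - 3)*(d + 2)*(d + 3)*(d - 3)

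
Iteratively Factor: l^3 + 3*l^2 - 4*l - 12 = (l + 2)*(l^2 + l - 6) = (l + 2)*(l + 3)*(l - 2)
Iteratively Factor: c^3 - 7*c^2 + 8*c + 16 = (c - 4)*(c^2 - 3*c - 4) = (c - 4)^2*(c + 1)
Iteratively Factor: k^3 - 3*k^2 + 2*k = (k - 1)*(k^2 - 2*k) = (k - 2)*(k - 1)*(k)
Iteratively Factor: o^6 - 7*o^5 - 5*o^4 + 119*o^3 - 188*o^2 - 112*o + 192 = (o - 1)*(o^5 - 6*o^4 - 11*o^3 + 108*o^2 - 80*o - 192) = (o - 1)*(o + 1)*(o^4 - 7*o^3 - 4*o^2 + 112*o - 192) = (o - 3)*(o - 1)*(o + 1)*(o^3 - 4*o^2 - 16*o + 64) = (o - 4)*(o - 3)*(o - 1)*(o + 1)*(o^2 - 16) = (o - 4)^2*(o - 3)*(o - 1)*(o + 1)*(o + 4)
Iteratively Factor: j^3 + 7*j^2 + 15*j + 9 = (j + 3)*(j^2 + 4*j + 3) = (j + 1)*(j + 3)*(j + 3)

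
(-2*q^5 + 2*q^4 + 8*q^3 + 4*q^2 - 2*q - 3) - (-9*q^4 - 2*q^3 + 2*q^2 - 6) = -2*q^5 + 11*q^4 + 10*q^3 + 2*q^2 - 2*q + 3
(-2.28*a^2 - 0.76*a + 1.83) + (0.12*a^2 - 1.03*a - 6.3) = -2.16*a^2 - 1.79*a - 4.47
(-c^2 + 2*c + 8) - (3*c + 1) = -c^2 - c + 7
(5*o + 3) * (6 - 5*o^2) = -25*o^3 - 15*o^2 + 30*o + 18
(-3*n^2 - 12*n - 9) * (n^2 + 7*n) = -3*n^4 - 33*n^3 - 93*n^2 - 63*n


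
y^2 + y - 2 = (y - 1)*(y + 2)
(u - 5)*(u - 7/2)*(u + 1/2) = u^3 - 8*u^2 + 53*u/4 + 35/4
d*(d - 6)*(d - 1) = d^3 - 7*d^2 + 6*d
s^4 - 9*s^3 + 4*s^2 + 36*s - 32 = (s - 8)*(s - 2)*(s - 1)*(s + 2)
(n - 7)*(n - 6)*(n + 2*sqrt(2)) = n^3 - 13*n^2 + 2*sqrt(2)*n^2 - 26*sqrt(2)*n + 42*n + 84*sqrt(2)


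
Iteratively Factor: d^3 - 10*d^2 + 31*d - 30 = (d - 5)*(d^2 - 5*d + 6) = (d - 5)*(d - 2)*(d - 3)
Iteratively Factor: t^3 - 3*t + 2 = (t + 2)*(t^2 - 2*t + 1) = (t - 1)*(t + 2)*(t - 1)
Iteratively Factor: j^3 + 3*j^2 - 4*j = (j - 1)*(j^2 + 4*j) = (j - 1)*(j + 4)*(j)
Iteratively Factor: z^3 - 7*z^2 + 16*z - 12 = (z - 3)*(z^2 - 4*z + 4) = (z - 3)*(z - 2)*(z - 2)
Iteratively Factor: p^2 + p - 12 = (p + 4)*(p - 3)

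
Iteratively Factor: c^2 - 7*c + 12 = (c - 3)*(c - 4)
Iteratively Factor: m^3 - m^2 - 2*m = (m - 2)*(m^2 + m) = m*(m - 2)*(m + 1)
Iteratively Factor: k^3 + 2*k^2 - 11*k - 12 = (k + 1)*(k^2 + k - 12) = (k + 1)*(k + 4)*(k - 3)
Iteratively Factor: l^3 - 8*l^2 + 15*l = (l - 3)*(l^2 - 5*l) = l*(l - 3)*(l - 5)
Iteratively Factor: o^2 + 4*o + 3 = (o + 1)*(o + 3)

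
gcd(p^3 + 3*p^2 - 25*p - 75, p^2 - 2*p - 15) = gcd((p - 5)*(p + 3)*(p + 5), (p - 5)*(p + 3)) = p^2 - 2*p - 15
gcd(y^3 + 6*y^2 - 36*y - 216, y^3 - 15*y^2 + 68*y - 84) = y - 6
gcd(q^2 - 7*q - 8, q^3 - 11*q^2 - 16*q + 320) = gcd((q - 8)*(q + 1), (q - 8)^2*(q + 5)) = q - 8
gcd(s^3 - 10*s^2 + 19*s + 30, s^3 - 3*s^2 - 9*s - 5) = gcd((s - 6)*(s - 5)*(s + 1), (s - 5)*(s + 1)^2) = s^2 - 4*s - 5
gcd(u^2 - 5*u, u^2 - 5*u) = u^2 - 5*u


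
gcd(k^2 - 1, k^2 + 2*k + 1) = k + 1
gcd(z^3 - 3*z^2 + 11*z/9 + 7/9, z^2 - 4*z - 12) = 1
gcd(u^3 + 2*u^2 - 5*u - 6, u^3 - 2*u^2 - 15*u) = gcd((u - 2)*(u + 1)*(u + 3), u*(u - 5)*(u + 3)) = u + 3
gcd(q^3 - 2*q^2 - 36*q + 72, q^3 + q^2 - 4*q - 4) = q - 2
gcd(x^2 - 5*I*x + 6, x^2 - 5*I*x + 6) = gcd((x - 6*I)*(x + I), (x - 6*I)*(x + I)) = x^2 - 5*I*x + 6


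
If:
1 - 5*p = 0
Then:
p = 1/5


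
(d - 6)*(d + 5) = d^2 - d - 30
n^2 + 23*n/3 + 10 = (n + 5/3)*(n + 6)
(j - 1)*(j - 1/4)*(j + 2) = j^3 + 3*j^2/4 - 9*j/4 + 1/2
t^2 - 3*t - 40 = (t - 8)*(t + 5)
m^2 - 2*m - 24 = (m - 6)*(m + 4)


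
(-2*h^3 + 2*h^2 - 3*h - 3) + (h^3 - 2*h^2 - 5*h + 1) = -h^3 - 8*h - 2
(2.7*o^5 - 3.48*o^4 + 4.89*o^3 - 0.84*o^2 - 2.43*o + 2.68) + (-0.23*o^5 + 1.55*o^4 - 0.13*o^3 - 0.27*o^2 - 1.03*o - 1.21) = 2.47*o^5 - 1.93*o^4 + 4.76*o^3 - 1.11*o^2 - 3.46*o + 1.47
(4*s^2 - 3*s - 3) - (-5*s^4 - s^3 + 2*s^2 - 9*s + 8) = 5*s^4 + s^3 + 2*s^2 + 6*s - 11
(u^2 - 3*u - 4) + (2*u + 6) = u^2 - u + 2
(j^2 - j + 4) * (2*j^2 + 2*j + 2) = 2*j^4 + 8*j^2 + 6*j + 8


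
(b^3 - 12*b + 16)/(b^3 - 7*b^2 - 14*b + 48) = (b^2 + 2*b - 8)/(b^2 - 5*b - 24)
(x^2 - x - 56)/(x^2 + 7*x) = (x - 8)/x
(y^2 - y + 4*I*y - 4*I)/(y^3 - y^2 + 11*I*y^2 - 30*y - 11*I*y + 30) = (y + 4*I)/(y^2 + 11*I*y - 30)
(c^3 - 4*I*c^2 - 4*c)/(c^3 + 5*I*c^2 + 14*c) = (c - 2*I)/(c + 7*I)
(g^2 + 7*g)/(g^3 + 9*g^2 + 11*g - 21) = g/(g^2 + 2*g - 3)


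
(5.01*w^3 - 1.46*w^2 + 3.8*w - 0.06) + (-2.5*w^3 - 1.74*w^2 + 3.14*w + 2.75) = 2.51*w^3 - 3.2*w^2 + 6.94*w + 2.69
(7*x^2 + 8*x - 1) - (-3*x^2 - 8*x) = 10*x^2 + 16*x - 1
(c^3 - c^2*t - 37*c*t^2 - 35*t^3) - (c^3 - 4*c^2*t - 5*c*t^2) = 3*c^2*t - 32*c*t^2 - 35*t^3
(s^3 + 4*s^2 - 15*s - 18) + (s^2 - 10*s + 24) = s^3 + 5*s^2 - 25*s + 6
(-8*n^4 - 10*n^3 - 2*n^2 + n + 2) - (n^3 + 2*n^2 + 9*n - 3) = -8*n^4 - 11*n^3 - 4*n^2 - 8*n + 5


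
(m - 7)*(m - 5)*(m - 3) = m^3 - 15*m^2 + 71*m - 105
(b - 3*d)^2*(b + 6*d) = b^3 - 27*b*d^2 + 54*d^3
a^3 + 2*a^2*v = a^2*(a + 2*v)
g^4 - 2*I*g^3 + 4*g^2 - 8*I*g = g*(g - 2*I)^2*(g + 2*I)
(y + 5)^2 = y^2 + 10*y + 25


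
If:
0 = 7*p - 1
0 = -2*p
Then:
No Solution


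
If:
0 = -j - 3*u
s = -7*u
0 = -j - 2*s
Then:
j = 0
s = 0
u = 0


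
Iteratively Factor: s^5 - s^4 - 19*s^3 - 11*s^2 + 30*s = (s)*(s^4 - s^3 - 19*s^2 - 11*s + 30) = s*(s + 3)*(s^3 - 4*s^2 - 7*s + 10) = s*(s + 2)*(s + 3)*(s^2 - 6*s + 5) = s*(s - 1)*(s + 2)*(s + 3)*(s - 5)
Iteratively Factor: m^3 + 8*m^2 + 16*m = (m + 4)*(m^2 + 4*m) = m*(m + 4)*(m + 4)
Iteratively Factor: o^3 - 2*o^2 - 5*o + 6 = (o - 1)*(o^2 - o - 6) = (o - 3)*(o - 1)*(o + 2)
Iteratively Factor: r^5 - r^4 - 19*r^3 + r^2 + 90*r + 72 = (r - 3)*(r^4 + 2*r^3 - 13*r^2 - 38*r - 24) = (r - 3)*(r + 3)*(r^3 - r^2 - 10*r - 8) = (r - 4)*(r - 3)*(r + 3)*(r^2 + 3*r + 2) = (r - 4)*(r - 3)*(r + 2)*(r + 3)*(r + 1)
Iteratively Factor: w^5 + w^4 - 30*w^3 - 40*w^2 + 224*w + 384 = (w + 4)*(w^4 - 3*w^3 - 18*w^2 + 32*w + 96) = (w + 3)*(w + 4)*(w^3 - 6*w^2 + 32) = (w - 4)*(w + 3)*(w + 4)*(w^2 - 2*w - 8) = (w - 4)*(w + 2)*(w + 3)*(w + 4)*(w - 4)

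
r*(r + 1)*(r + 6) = r^3 + 7*r^2 + 6*r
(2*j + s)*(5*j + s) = 10*j^2 + 7*j*s + s^2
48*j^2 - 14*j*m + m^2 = (-8*j + m)*(-6*j + m)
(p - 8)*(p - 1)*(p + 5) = p^3 - 4*p^2 - 37*p + 40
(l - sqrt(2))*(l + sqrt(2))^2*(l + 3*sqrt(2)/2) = l^4 + 5*sqrt(2)*l^3/2 + l^2 - 5*sqrt(2)*l - 6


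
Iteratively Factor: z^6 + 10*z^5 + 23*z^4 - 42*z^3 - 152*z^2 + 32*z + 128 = (z - 1)*(z^5 + 11*z^4 + 34*z^3 - 8*z^2 - 160*z - 128) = (z - 1)*(z + 4)*(z^4 + 7*z^3 + 6*z^2 - 32*z - 32) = (z - 1)*(z + 1)*(z + 4)*(z^3 + 6*z^2 - 32) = (z - 1)*(z + 1)*(z + 4)^2*(z^2 + 2*z - 8) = (z - 1)*(z + 1)*(z + 4)^3*(z - 2)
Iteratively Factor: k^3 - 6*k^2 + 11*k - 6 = (k - 1)*(k^2 - 5*k + 6) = (k - 2)*(k - 1)*(k - 3)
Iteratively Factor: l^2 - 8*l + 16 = (l - 4)*(l - 4)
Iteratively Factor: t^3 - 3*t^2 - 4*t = (t)*(t^2 - 3*t - 4) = t*(t + 1)*(t - 4)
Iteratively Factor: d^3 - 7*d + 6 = (d - 1)*(d^2 + d - 6) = (d - 2)*(d - 1)*(d + 3)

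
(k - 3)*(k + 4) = k^2 + k - 12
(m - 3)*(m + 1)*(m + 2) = m^3 - 7*m - 6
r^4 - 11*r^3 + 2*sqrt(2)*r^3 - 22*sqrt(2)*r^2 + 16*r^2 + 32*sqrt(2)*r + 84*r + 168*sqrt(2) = (r - 7)*(r - 6)*(r + 2)*(r + 2*sqrt(2))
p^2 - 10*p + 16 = (p - 8)*(p - 2)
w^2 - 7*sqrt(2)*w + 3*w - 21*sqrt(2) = (w + 3)*(w - 7*sqrt(2))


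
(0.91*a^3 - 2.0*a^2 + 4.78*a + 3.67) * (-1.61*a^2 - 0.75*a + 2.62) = -1.4651*a^5 + 2.5375*a^4 - 3.8116*a^3 - 14.7337*a^2 + 9.7711*a + 9.6154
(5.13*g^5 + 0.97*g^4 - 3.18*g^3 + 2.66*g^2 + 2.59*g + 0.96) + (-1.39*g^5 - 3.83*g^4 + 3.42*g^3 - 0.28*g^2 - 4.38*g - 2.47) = 3.74*g^5 - 2.86*g^4 + 0.24*g^3 + 2.38*g^2 - 1.79*g - 1.51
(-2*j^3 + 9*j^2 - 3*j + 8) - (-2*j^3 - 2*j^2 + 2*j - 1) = 11*j^2 - 5*j + 9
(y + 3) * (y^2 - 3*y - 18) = y^3 - 27*y - 54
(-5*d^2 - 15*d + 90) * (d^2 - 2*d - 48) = -5*d^4 - 5*d^3 + 360*d^2 + 540*d - 4320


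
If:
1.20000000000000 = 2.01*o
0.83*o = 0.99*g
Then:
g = 0.50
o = 0.60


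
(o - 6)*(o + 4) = o^2 - 2*o - 24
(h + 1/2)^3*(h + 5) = h^4 + 13*h^3/2 + 33*h^2/4 + 31*h/8 + 5/8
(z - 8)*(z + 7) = z^2 - z - 56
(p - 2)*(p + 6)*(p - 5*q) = p^3 - 5*p^2*q + 4*p^2 - 20*p*q - 12*p + 60*q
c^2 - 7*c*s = c*(c - 7*s)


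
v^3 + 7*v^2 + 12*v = v*(v + 3)*(v + 4)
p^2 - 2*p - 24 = (p - 6)*(p + 4)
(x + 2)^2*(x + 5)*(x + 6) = x^4 + 15*x^3 + 78*x^2 + 164*x + 120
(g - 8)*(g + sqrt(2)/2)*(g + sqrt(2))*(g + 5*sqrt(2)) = g^4 - 8*g^3 + 13*sqrt(2)*g^3/2 - 52*sqrt(2)*g^2 + 16*g^2 - 128*g + 5*sqrt(2)*g - 40*sqrt(2)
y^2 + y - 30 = (y - 5)*(y + 6)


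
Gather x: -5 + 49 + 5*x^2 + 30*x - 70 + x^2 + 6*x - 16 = 6*x^2 + 36*x - 42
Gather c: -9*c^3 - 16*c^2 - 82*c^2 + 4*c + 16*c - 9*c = -9*c^3 - 98*c^2 + 11*c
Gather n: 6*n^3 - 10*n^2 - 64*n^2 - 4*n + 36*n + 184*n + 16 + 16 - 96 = 6*n^3 - 74*n^2 + 216*n - 64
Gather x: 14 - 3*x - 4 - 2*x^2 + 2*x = -2*x^2 - x + 10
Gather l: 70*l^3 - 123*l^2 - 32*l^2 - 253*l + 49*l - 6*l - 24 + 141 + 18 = 70*l^3 - 155*l^2 - 210*l + 135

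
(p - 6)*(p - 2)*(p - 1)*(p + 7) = p^4 - 2*p^3 - 43*p^2 + 128*p - 84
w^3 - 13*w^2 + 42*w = w*(w - 7)*(w - 6)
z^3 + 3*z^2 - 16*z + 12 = (z - 2)*(z - 1)*(z + 6)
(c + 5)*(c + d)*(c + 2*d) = c^3 + 3*c^2*d + 5*c^2 + 2*c*d^2 + 15*c*d + 10*d^2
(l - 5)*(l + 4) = l^2 - l - 20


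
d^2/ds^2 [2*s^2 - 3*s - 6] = 4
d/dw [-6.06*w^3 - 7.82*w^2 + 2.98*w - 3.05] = -18.18*w^2 - 15.64*w + 2.98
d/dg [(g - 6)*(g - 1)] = 2*g - 7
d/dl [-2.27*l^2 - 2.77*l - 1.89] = -4.54*l - 2.77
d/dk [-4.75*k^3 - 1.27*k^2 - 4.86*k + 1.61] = -14.25*k^2 - 2.54*k - 4.86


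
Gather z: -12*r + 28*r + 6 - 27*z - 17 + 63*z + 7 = 16*r + 36*z - 4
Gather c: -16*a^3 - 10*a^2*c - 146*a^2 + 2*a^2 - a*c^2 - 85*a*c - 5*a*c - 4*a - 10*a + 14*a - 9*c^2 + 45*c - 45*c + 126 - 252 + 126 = -16*a^3 - 144*a^2 + c^2*(-a - 9) + c*(-10*a^2 - 90*a)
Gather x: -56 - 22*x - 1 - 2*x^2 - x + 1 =-2*x^2 - 23*x - 56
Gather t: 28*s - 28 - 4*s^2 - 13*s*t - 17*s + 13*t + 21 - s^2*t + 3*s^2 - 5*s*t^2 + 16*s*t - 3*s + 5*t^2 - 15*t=-s^2 + 8*s + t^2*(5 - 5*s) + t*(-s^2 + 3*s - 2) - 7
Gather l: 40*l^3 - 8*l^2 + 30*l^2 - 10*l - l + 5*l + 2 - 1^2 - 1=40*l^3 + 22*l^2 - 6*l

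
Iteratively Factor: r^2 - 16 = (r + 4)*(r - 4)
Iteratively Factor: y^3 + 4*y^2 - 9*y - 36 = (y - 3)*(y^2 + 7*y + 12) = (y - 3)*(y + 4)*(y + 3)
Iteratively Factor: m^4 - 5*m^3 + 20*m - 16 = (m + 2)*(m^3 - 7*m^2 + 14*m - 8) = (m - 4)*(m + 2)*(m^2 - 3*m + 2) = (m - 4)*(m - 2)*(m + 2)*(m - 1)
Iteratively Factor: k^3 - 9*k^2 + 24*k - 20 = (k - 2)*(k^2 - 7*k + 10) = (k - 5)*(k - 2)*(k - 2)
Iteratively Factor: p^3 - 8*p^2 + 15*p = (p)*(p^2 - 8*p + 15) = p*(p - 5)*(p - 3)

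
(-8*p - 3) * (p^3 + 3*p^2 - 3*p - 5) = -8*p^4 - 27*p^3 + 15*p^2 + 49*p + 15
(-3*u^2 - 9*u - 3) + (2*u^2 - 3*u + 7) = -u^2 - 12*u + 4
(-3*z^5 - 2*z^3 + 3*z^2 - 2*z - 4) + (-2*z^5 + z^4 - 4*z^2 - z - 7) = -5*z^5 + z^4 - 2*z^3 - z^2 - 3*z - 11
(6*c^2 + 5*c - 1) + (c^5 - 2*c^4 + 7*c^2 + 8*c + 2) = c^5 - 2*c^4 + 13*c^2 + 13*c + 1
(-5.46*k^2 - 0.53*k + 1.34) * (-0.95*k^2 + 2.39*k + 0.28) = 5.187*k^4 - 12.5459*k^3 - 4.0685*k^2 + 3.0542*k + 0.3752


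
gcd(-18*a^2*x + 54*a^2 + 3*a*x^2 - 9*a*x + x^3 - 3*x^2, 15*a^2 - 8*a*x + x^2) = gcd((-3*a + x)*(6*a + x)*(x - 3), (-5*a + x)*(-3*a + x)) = -3*a + x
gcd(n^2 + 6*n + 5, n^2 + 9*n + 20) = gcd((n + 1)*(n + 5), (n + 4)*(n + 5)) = n + 5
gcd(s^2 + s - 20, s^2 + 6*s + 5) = s + 5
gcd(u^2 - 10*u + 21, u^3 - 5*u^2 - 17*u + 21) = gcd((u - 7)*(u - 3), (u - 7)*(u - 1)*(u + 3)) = u - 7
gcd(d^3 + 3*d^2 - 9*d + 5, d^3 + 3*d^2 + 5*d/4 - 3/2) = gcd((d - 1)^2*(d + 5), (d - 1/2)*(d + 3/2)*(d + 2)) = 1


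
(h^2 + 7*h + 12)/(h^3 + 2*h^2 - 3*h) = (h + 4)/(h*(h - 1))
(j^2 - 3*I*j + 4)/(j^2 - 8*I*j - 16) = (j + I)/(j - 4*I)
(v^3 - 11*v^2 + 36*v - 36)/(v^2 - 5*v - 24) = (-v^3 + 11*v^2 - 36*v + 36)/(-v^2 + 5*v + 24)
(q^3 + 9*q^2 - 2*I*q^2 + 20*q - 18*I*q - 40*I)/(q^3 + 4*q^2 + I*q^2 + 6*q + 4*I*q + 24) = (q + 5)/(q + 3*I)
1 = 1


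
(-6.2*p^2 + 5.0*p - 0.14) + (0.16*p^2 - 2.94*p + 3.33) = -6.04*p^2 + 2.06*p + 3.19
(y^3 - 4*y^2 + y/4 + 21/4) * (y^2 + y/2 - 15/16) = y^5 - 7*y^4/2 - 43*y^3/16 + 73*y^2/8 + 153*y/64 - 315/64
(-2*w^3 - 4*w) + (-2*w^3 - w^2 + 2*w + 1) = -4*w^3 - w^2 - 2*w + 1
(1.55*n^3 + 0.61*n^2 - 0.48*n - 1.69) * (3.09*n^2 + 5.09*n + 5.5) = 4.7895*n^5 + 9.7744*n^4 + 10.1467*n^3 - 4.3103*n^2 - 11.2421*n - 9.295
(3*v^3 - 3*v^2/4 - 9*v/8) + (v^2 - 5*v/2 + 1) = 3*v^3 + v^2/4 - 29*v/8 + 1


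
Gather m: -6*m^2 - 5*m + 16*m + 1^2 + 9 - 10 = -6*m^2 + 11*m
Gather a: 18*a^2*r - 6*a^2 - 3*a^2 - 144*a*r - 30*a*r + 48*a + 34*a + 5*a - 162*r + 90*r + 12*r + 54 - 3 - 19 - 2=a^2*(18*r - 9) + a*(87 - 174*r) - 60*r + 30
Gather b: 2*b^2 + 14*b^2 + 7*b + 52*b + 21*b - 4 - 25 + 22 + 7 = 16*b^2 + 80*b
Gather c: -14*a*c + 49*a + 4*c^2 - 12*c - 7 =49*a + 4*c^2 + c*(-14*a - 12) - 7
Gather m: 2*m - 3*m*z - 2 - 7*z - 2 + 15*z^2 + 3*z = m*(2 - 3*z) + 15*z^2 - 4*z - 4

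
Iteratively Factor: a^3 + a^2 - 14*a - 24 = (a - 4)*(a^2 + 5*a + 6) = (a - 4)*(a + 3)*(a + 2)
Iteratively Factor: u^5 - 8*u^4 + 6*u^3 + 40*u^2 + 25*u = (u - 5)*(u^4 - 3*u^3 - 9*u^2 - 5*u) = (u - 5)*(u + 1)*(u^3 - 4*u^2 - 5*u) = (u - 5)*(u + 1)^2*(u^2 - 5*u) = u*(u - 5)*(u + 1)^2*(u - 5)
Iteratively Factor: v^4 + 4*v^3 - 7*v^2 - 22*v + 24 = (v - 1)*(v^3 + 5*v^2 - 2*v - 24) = (v - 1)*(v + 3)*(v^2 + 2*v - 8) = (v - 1)*(v + 3)*(v + 4)*(v - 2)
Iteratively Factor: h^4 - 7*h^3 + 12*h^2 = (h - 3)*(h^3 - 4*h^2) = (h - 4)*(h - 3)*(h^2) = h*(h - 4)*(h - 3)*(h)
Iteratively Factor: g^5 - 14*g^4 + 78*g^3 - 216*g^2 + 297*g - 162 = (g - 3)*(g^4 - 11*g^3 + 45*g^2 - 81*g + 54) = (g - 3)*(g - 2)*(g^3 - 9*g^2 + 27*g - 27) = (g - 3)^2*(g - 2)*(g^2 - 6*g + 9) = (g - 3)^3*(g - 2)*(g - 3)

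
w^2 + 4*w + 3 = (w + 1)*(w + 3)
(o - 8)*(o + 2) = o^2 - 6*o - 16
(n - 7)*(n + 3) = n^2 - 4*n - 21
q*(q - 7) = q^2 - 7*q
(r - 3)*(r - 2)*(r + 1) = r^3 - 4*r^2 + r + 6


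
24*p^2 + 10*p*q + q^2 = (4*p + q)*(6*p + q)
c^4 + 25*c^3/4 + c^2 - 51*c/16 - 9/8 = (c - 3/4)*(c + 1/2)^2*(c + 6)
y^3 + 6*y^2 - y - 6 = (y - 1)*(y + 1)*(y + 6)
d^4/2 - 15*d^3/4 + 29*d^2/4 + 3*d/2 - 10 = (d/2 + 1/2)*(d - 4)*(d - 5/2)*(d - 2)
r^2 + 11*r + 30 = (r + 5)*(r + 6)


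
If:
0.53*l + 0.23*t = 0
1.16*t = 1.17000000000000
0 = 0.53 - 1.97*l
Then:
No Solution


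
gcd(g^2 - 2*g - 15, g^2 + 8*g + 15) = g + 3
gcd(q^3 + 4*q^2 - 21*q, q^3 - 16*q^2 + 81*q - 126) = q - 3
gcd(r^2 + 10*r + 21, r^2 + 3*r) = r + 3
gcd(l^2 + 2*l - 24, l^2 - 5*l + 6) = 1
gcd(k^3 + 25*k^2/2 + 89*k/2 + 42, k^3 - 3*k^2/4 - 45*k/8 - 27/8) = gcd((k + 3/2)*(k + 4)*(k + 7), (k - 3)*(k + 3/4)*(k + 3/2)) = k + 3/2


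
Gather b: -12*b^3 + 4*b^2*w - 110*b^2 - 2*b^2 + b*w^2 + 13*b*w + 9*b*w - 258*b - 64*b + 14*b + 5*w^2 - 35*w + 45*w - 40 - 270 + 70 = -12*b^3 + b^2*(4*w - 112) + b*(w^2 + 22*w - 308) + 5*w^2 + 10*w - 240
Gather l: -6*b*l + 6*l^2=-6*b*l + 6*l^2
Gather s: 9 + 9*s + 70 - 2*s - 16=7*s + 63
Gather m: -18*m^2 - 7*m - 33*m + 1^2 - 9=-18*m^2 - 40*m - 8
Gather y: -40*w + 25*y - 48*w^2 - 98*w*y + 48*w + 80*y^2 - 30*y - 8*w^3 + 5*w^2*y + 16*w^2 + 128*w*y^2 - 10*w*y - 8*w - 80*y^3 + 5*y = -8*w^3 - 32*w^2 - 80*y^3 + y^2*(128*w + 80) + y*(5*w^2 - 108*w)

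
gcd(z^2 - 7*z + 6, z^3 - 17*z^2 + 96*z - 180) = z - 6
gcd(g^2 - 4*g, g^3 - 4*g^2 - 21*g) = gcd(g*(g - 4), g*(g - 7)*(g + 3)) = g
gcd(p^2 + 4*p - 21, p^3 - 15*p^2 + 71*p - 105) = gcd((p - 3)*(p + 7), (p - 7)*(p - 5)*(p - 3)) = p - 3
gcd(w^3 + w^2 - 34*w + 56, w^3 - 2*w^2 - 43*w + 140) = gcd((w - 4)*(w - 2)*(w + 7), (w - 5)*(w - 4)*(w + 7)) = w^2 + 3*w - 28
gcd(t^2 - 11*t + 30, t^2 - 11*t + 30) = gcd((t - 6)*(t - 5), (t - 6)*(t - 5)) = t^2 - 11*t + 30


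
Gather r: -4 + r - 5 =r - 9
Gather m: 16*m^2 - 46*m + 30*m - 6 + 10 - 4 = 16*m^2 - 16*m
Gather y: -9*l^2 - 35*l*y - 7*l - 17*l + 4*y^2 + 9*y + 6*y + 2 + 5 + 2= -9*l^2 - 24*l + 4*y^2 + y*(15 - 35*l) + 9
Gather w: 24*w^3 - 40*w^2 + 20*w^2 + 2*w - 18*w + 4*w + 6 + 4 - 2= 24*w^3 - 20*w^2 - 12*w + 8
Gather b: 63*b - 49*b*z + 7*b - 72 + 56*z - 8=b*(70 - 49*z) + 56*z - 80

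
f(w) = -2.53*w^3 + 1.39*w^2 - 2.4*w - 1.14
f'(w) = -7.59*w^2 + 2.78*w - 2.4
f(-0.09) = -0.91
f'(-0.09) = -2.71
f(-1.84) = 23.74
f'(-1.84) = -33.21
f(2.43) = -35.07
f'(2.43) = -40.46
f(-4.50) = 268.35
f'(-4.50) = -168.61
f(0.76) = -3.27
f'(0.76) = -4.67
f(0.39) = -2.01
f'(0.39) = -2.47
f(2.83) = -54.14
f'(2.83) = -55.32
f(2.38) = -33.09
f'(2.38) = -38.78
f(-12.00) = 4599.66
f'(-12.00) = -1128.72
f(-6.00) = 609.78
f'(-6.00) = -292.32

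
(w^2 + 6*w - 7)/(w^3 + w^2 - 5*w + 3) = (w + 7)/(w^2 + 2*w - 3)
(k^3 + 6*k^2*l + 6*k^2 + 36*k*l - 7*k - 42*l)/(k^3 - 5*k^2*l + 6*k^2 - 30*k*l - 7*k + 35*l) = (k + 6*l)/(k - 5*l)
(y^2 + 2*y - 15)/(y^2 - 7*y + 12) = (y + 5)/(y - 4)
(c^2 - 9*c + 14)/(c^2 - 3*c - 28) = (c - 2)/(c + 4)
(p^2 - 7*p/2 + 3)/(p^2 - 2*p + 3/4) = 2*(p - 2)/(2*p - 1)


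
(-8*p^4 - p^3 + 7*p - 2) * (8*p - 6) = -64*p^5 + 40*p^4 + 6*p^3 + 56*p^2 - 58*p + 12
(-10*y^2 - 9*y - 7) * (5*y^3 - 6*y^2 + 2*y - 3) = -50*y^5 + 15*y^4 - y^3 + 54*y^2 + 13*y + 21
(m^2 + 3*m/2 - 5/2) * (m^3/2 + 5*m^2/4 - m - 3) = m^5/2 + 2*m^4 - 3*m^3/8 - 61*m^2/8 - 2*m + 15/2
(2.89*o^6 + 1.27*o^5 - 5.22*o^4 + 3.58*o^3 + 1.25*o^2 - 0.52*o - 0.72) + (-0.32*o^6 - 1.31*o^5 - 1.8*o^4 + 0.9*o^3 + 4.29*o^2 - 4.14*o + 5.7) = 2.57*o^6 - 0.04*o^5 - 7.02*o^4 + 4.48*o^3 + 5.54*o^2 - 4.66*o + 4.98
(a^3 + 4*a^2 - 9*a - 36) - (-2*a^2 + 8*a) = a^3 + 6*a^2 - 17*a - 36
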